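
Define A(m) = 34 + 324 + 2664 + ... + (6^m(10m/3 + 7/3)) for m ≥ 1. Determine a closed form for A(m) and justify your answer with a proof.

A(m) = 2·6^m(2m + 1) - 2

We claim A(m) = 2·6^m(2m + 1) - 2 for all m ≥ 1.
Base step (m = 1): A(1) = 34, and the closed form gives 34. They agree.
For the inductive step, assume it holds for an arbitrary p ≥ 1, so A(p) = 2·6^p(2p + 1) - 2.
Then A(p+1) = A(p) + (6^p(20p + 34)) = (2·6^p(2p + 1) - 2) + (6^p(20p + 34)).
Simplifying, A(p+1) = 24·6^p·p + 36·6^p - 2 = 2·6^(p+1)(2(p+1) + 1) - 2,
which is the closed form with m = p+1.
By induction, the statement is established for all m ≥ 1.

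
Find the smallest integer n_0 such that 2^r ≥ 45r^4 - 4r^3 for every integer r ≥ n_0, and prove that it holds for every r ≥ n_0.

At r = 23: 8388608 < 12544177, so the inequality fails and n_0 ≥ 24. We prove 2^r ≥ 45r^4 - 4r^3 for all r ≥ 24.
When r = 24: 2^r = 16777216 and 45r^4 - 4r^3 = 14874624, so 16777216 ≥ 14874624.
Suppose the result is true for r = m, so 2^m ≥ 45m^4 - 4m^3.
Then 2^(m + 1) = 2·(2^m) ≥ 2·(45m^4 - 4m^3).
Also, for m ≥ 24 we have 2·(45m^4 - 4m^3) ≥ 45(m+1)^4 - 4(m+1)^3, since 2·(45m^4 - 4m^3) − (45(m+1)^4 - 4(m+1)^3) = 45m^4 - 184m^3 - 258m^2 - 168m - 41, which is nonnegative for all m ≥ 24.
Combining, 2^(m + 1) ≥ 45(m+1)^4 - 4(m+1)^3.
By the principle of mathematical induction, the result holds for all r ≥ 24.
Hence the smallest such n_0 is 24.

n_0 = 24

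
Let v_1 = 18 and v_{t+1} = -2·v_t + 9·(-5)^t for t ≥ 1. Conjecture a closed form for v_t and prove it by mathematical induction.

Computing the first terms: v_1 = 18, v_2 = -81, v_3 = 387. This suggests v_t = 3(-2)^(t - 1) - 3(-5)^t.
When t = 1: the formula gives 18 = 18 = v_1.
Suppose the result is true for t = m, so v_m = 3(-2)^(m - 1) - 3(-5)^m.
Then v_{m+1} = -2·v_m + 9·(-5)^m = -2·(3(-2)^(m - 1) - 3(-5)^m) + 9·(-5)^m = 3(-2)^m - 3(-5)^(m + 1) = 3(-2)^((m+1) - 1) - 3(-5)^(m+1),
which is the claimed formula at t = m+1.
By induction, the statement is established for all t ≥ 1.

v_t = 3(-2)^(t - 1) - 3(-5)^t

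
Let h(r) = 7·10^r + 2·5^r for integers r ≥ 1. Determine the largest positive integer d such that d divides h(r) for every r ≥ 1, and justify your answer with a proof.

d = 10

Computing the first values: h(1) = 80 and h(2) = 750; gcd(80, 750) = 10, so d ≤ 10.
We prove 10 | 7·10^r + 2·5^r for all r ≥ 1 by induction on r.
Base case (r = 1): h(1) = 80 = 10·(8), so 10 | h(1).
Suppose the result is true for r = j, i.e. 10 | h(j). Then
h(j+1) − 10·h(j) = (7·10^(j+1) + 2·5^(j+1)) − 10·(7·10^j + 2·5^j) = (2)·5^j·(5 − 10) = (-10)·5^j. Since 10 | h(j) by the inductive hypothesis, 10 | 10·h(j); and 10 | -10 since -10 = 10·-1. Therefore 10 | h(j+1).
This completes the induction.
Therefore the largest such d is 10.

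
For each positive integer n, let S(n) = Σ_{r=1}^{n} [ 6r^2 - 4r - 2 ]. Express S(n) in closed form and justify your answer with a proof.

We claim S(n) = n(n - 1)(2n + 3) for all n ≥ 1.
Base step (n = 1): S(1) = 0, and the closed form gives 0. They agree.
For the inductive step, assume it holds for an arbitrary r ≥ 1, so S(r) = r(2r^2 + r - 3).
Then S(r+1) = S(r) + (2r(3r + 4)) = (r(2r^2 + r - 3)) + (2r(3r + 4)).
Simplifying, S(r+1) = r(r + 1)(2r + 5) = (r+1)((r+1) - 1)(2(r+1) + 3),
which is the closed form with n = r+1.
By the principle of mathematical induction, the result holds for all n ≥ 1.

S(n) = n(n - 1)(2n + 3)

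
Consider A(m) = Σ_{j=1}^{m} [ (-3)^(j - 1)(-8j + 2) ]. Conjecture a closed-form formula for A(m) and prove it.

We claim A(m) = 2(-3)^m·m for all m ≥ 1.
Base step (m = 1): A(1) = -6, and the closed form gives -6. They agree.
Inductive step: suppose the statement holds for some j ≥ 1, so A(j) = 2(-3)^j·j.
Then A(j+1) = A(j) + ((-3)^j(-8j - 6)) = (2(-3)^j·j) + ((-3)^j(-8j - 6)).
Simplifying, A(j+1) = (-3)^(j + 1)(2j + 2) = 2(-3)^(j+1)·(j+1),
which is the closed form with m = j+1.
Hence, by induction on m, the claim holds for every m ≥ 1.

A(m) = 2(-3)^m·m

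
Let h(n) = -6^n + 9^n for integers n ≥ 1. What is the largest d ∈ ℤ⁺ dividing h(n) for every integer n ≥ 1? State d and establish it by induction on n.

Computing the first values: h(1) = 3 and h(2) = 45; gcd(3, 45) = 3, so d ≤ 3.
We prove 3 | -6^n + 9^n for all n ≥ 1 by induction on n.
For the base case n = 1: h(1) = 3 = 3·(1), so 3 | h(1).
Inductive step: assume the claim holds for n = r, i.e. 3 | h(r). Then
9^{r+1} − 6^{r+1} = 9·9^r − 6·6^r = 9·(9^r − 6^r) + (3)·6^r. The first term is divisible by 3 by the inductive hypothesis, and the second term (3)·6^r is divisible by 3 since 3 | 3. Hence 3 | h(r+1).
By induction, the statement is established for all n ≥ 1.
Therefore the largest such d is 3.

d = 3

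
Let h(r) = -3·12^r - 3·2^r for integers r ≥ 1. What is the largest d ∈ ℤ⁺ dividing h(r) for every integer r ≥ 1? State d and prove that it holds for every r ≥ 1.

d = 6

Computing the first values: h(1) = -42 and h(2) = -444; gcd(-42, -444) = 6, so d ≤ 6.
We prove 6 | -3·12^r - 3·2^r for all r ≥ 1 by induction on r.
For the base case r = 1: h(1) = -42 = 6·(-7), so 6 | h(1).
Inductive step: assume the claim holds for r = i, i.e. 6 | h(i). Then
h(i+1) − 12·h(i) = (-3·12^(i+1) - 3·2^(i+1)) − 12·(-3·12^i - 3·2^i) = (-3)·2^i·(2 − 12) = (30)·2^i. Since 6 | h(i) by the inductive hypothesis, 6 | 12·h(i); and 6 | 30 since 30 = 6·5. Therefore 6 | h(i+1).
This completes the induction.
Therefore the largest such d is 6.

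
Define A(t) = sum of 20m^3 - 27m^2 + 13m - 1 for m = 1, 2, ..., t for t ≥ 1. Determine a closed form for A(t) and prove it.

A(t) = t(5t^3 + t^2 - 2t + 1)

We claim A(t) = t(5t^3 + t^2 - 2t + 1) for all t ≥ 1.
Base case (t = 1): A(1) = 5, and the closed form gives 5. They agree.
Suppose the result is true for t = m, so A(m) = m(5m^3 + m^2 - 2m + 1).
Then A(m+1) = A(m) + (20m^3 + 33m^2 + 19m + 5) = (m(5m^3 + m^2 - 2m + 1)) + (20m^3 + 33m^2 + 19m + 5).
Simplifying, A(m+1) = (m + 1)(5m^3 + 16m^2 + 15m + 5) = (m+1)(5(m+1)^3 + (m+1)^2 - 2(m+1) + 1),
which is the closed form with t = m+1.
By induction, the statement is established for all t ≥ 1.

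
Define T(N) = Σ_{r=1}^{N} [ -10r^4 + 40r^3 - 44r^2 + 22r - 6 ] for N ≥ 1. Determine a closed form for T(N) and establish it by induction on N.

We claim T(N) = -N(2N^4 - 5N^3 - 2N^2 + N + 2) for all N ≥ 1.
Base step (N = 1): T(1) = 2, and the closed form gives 2. They agree.
Inductive step: assume the claim holds for N = r, so T(r) = r(-2r^4 + 5r^3 + 2r^2 - r - 2).
Then T(r+1) = T(r) + (-10r^4 + 16r^2 + 14r + 2) = (r(-2r^4 + 5r^3 + 2r^2 - r - 2)) + (-10r^4 + 16r^2 + 14r + 2).
Simplifying, T(r+1) = -(r + 1)(2r^4 + 3r^3 - 5r^2 - 10r - 2) = -(r+1)(2(r+1)^4 - 5(r+1)^3 - 2(r+1)^2 + (r+1) + 2),
which is the closed form with N = r+1.
By the principle of mathematical induction, the result holds for all N ≥ 1.

T(N) = -N(2N^4 - 5N^3 - 2N^2 + N + 2)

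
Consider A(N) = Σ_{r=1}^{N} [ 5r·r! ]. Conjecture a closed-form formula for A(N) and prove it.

We claim A(N) = 5(N + 1)! - 5 for all N ≥ 1.
For the base case N = 1: A(1) = 5, and the closed form gives 5. They agree.
Suppose the result is true for N = r, so A(r) = 5(r + 1)! - 5.
Then A(r+1) = A(r) + (5(r + 1)(r + 1)!) = (5(r + 1)! - 5) + (5(r + 1)(r + 1)!).
Simplifying, A(r+1) = 5((r+1) + 1)! - 5,
which is the closed form with N = r+1.
By induction, the statement is established for all N ≥ 1.

A(N) = 5(N + 1)! - 5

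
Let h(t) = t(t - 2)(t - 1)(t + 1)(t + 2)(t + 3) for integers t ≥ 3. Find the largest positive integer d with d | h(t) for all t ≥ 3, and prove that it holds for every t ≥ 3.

d = 720

Computing the first values: h(3) = 720 and h(4) = 5040; gcd(720, 5040) = 720, so d ≤ 720.
We prove 720 | t(t - 2)(t - 1)(t + 1)(t + 2)(t + 3) for all t ≥ 3 by induction on t.
When t = 3: h(3) = 720 = 720·(1), so 720 | h(3).
Suppose the result is true for t = p, i.e. 720 | h(p). Then
h(p+1) − h(p) = (p-1)·p·(p+1)·(p+2)·(p+3)·(p+4) − (p-2)·(p-1)·p·(p+1)·(p+2)·(p+3) = (p-1)·p·(p+1)·(p+2)·(p+3)·[(p+4) − (p-2)] = 6·(p-1)·p·(p+1)·(p+2)·(p+3). The product of 5 consecutive integers is divisible by (5)! = 120, so h(p+1) − h(p) is divisible by 6·120 = 720. By the inductive hypothesis 720 | h(p), hence 720 | h(p+1).
Hence, by induction on t, the claim holds for every t ≥ 3.
Therefore the largest such d is 720.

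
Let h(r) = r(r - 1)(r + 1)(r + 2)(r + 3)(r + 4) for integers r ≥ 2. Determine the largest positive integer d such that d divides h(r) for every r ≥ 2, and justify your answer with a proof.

d = 720

Computing the first values: h(2) = 720 and h(3) = 5040; gcd(720, 5040) = 720, so d ≤ 720.
We prove 720 | r(r - 1)(r + 1)(r + 2)(r + 3)(r + 4) for all r ≥ 2 by induction on r.
When r = 2: h(2) = 720 = 720·(1), so 720 | h(2).
Inductive step: suppose the statement holds for some j ≥ 2, i.e. 720 | h(j). Then
h(j+1) − h(j) = j·(j+1)·(j+2)·(j+3)·(j+4)·(j+5) − (j-1)·j·(j+1)·(j+2)·(j+3)·(j+4) = j·(j+1)·(j+2)·(j+3)·(j+4)·[(j+5) − (j-1)] = 6·j·(j+1)·(j+2)·(j+3)·(j+4). The product of 5 consecutive integers is divisible by (5)! = 120, so h(j+1) − h(j) is divisible by 6·120 = 720. By the inductive hypothesis 720 | h(j), hence 720 | h(j+1).
By induction, the statement is established for all r ≥ 2.
Therefore the largest such d is 720.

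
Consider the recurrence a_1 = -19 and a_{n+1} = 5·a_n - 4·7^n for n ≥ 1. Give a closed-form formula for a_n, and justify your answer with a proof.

Computing the first terms: a_1 = -19, a_2 = -123, a_3 = -811. This suggests a_n = -5^n - 2·7^n.
When n = 1: the formula gives -19 = -19 = a_1.
Suppose the result is true for n = m, so a_m = -5^m - 2·7^m.
Then a_{m+1} = 5·a_m - 4·7^m = 5·(-5^m - 2·7^m) - 4·7^m = -5^(m + 1) - 2·7^(m + 1),
which is the claimed formula at n = m+1.
By induction, the statement is established for all n ≥ 1.

a_n = -5^n - 2·7^n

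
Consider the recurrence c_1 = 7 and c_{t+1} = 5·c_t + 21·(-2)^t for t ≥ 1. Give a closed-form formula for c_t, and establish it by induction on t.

Computing the first terms: c_1 = 7, c_2 = -7, c_3 = 49. This suggests c_t = -3(-2)^t + 5^(t - 1).
Base step (t = 1): the formula gives 7 = 7 = c_1.
Suppose the result is true for t = m, so c_m = -3(-2)^m + 5^(m - 1).
Then c_{m+1} = 5·c_m + 21·(-2)^m = 5·(-3(-2)^m + 5^(m - 1)) + 21·(-2)^m = -3(-2)^(m + 1) + 5^m = -3(-2)^(m+1) + 5^((m+1) - 1),
which is the claimed formula at t = m+1.
By induction, the statement is established for all t ≥ 1.

c_t = -3(-2)^t + 5^(t - 1)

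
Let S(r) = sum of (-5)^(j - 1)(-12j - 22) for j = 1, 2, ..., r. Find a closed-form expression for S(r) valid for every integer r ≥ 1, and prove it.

S(r) = 2(-5)^r(r + 2) - 4

We claim S(r) = 2(-5)^r(r + 2) - 4 for all r ≥ 1.
For the base case r = 1: S(1) = -34, and the closed form gives -34. They agree.
Suppose the result is true for r = j, so S(j) = 2(-5)^j(j + 2) - 4.
Then S(j+1) = S(j) + ((-5)^j(-12j - 34)) = (2(-5)^j(j + 2) - 4) + ((-5)^j(-12j - 34)).
Simplifying, S(j+1) = -10(-5)^j·j - 30(-5)^j - 4 = 2(-5)^(j+1)((j+1) + 2) - 4,
which is the closed form with r = j+1.
This completes the induction.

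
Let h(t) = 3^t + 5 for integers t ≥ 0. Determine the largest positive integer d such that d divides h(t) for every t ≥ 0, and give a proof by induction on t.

d = 2

Computing the first values: h(0) = 6 and h(1) = 8; gcd(6, 8) = 2, so d ≤ 2.
We prove 2 | 3^t + 5 for all t ≥ 0 by induction on t.
Base step (t = 0): h(0) = 6 = 2·(3), so 2 | h(0).
Inductive step: assume the claim holds for t = j, i.e. 2 | h(j). Then
h(j+1) = 3^(j+1) + 5 = 3·(3^j + 5) - 10 = 3·h(j) - 10. The first term is divisible by 2 by the inductive hypothesis, and -10 is divisible by 2. Hence 2 | h(j+1).
Hence, by induction on t, the claim holds for every t ≥ 0.
Therefore the largest such d is 2.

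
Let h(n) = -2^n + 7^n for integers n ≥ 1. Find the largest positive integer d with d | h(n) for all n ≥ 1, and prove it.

d = 5

Computing the first values: h(1) = 5 and h(2) = 45; gcd(5, 45) = 5, so d ≤ 5.
We prove 5 | -2^n + 7^n for all n ≥ 1 by induction on n.
Base case (n = 1): h(1) = 5 = 5·(1), so 5 | h(1).
For the inductive step, assume it holds for an arbitrary j ≥ 1, i.e. 5 | h(j). Then
7^{j+1} − 2^{j+1} = 7·7^j − 2·2^j = 7·(7^j − 2^j) + (5)·2^j. The first term is divisible by 5 by the inductive hypothesis, and the second term (5)·2^j is divisible by 5 since 5 | 5. Hence 5 | h(j+1).
This completes the induction.
Therefore the largest such d is 5.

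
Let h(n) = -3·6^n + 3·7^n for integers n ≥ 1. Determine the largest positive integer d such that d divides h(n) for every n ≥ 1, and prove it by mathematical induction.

Computing the first values: h(1) = 3 and h(2) = 39; gcd(3, 39) = 3, so d ≤ 3.
We prove 3 | -3·6^n + 3·7^n for all n ≥ 1 by induction on n.
For the base case n = 1: h(1) = 3 = 3·(1), so 3 | h(1).
Suppose the result is true for n = k, i.e. 3 | h(k). Then
h(k+1) − 7·h(k) = (-3·6^(k+1) + 3·7^(k+1)) − 7·(-3·6^k + 3·7^k) = (-3)·6^k·(6 − 7) = (3)·6^k. Since 3 | h(k) by the inductive hypothesis, 3 | 7·h(k); and 3 | 3 since 3 = 3·1. Therefore 3 | h(k+1).
Hence, by induction on n, the claim holds for every n ≥ 1.
Therefore the largest such d is 3.

d = 3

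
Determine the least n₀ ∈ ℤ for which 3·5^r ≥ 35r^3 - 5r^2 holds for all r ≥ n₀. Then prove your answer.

n₀ = 5

At r = 4: 1875 < 2160, so the inequality fails and n₀ ≥ 5. We prove 3·5^r ≥ 35r^3 - 5r^2 for all r ≥ 5.
Base step (r = 5): 3·5^r = 9375 and 35r^3 - 5r^2 = 4250, so 9375 ≥ 4250.
For the inductive step, assume it holds for an arbitrary k ≥ 5, so 3·5^k ≥ 35k^3 - 5k^2.
Then 3·5^(k + 1) = 5·(3·5^k) ≥ 5·(35k^3 - 5k^2).
Also, for k ≥ 5 we have 5·(35k^3 - 5k^2) ≥ 35(k+1)^3 - 5(k+1)^2, since 5·(35k^3 - 5k^2) − (35(k+1)^3 - 5(k+1)^2) = 140k^3 - 125k^2 - 95k - 30, which is nonnegative for all k ≥ 5.
Combining, 3·5^(k + 1) ≥ 35(k+1)^3 - 5(k+1)^2.
By the principle of mathematical induction, the result holds for all r ≥ 5.
Hence the smallest such n₀ is 5.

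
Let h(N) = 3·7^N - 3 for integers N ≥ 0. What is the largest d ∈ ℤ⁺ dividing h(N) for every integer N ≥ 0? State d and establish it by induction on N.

Computing the first values: h(0) = 0 and h(1) = 18; gcd(0, 18) = 18, so d ≤ 18.
We prove 18 | 3·7^N - 3 for all N ≥ 0 by induction on N.
Base case (N = 0): h(0) = 0 = 18·(0), so 18 | h(0).
Suppose the result is true for N = m, i.e. 18 | h(m). Then
h(m+1) = 3·7^(m+1) - 3 = 7·(3·7^m - 3) + 18 = 7·h(m) + 18. The first term is divisible by 18 by the inductive hypothesis, and 18 is divisible by 18. Hence 18 | h(m+1).
By induction, the statement is established for all N ≥ 0.
Therefore the largest such d is 18.

d = 18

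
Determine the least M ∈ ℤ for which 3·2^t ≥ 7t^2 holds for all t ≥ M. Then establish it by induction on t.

M = 7

At t = 6: 192 < 252, so the inequality fails and M ≥ 7. We prove 3·2^t ≥ 7t^2 for all t ≥ 7.
For the base case t = 7: 3·2^t = 384 and 7t^2 = 343, so 384 ≥ 343.
Suppose the result is true for t = p, so 3·2^p ≥ 7p^2.
Then 3·2^(p + 1) = 2·(3·2^p) ≥ 2·(7p^2).
Also, for p ≥ 7 we have 2·(7p^2) ≥ 7(p+1)^2, since 2 ≥ (1 + 1/p)^2 for all p ≥ 7.
Combining, 3·2^(p + 1) ≥ 7(p+1)^2.
By induction, the statement is established for all t ≥ 7.
Hence the smallest such M is 7.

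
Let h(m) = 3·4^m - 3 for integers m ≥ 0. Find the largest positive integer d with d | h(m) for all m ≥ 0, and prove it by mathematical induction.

Computing the first values: h(0) = 0 and h(1) = 9; gcd(0, 9) = 9, so d ≤ 9.
We prove 9 | 3·4^m - 3 for all m ≥ 0 by induction on m.
For the base case m = 0: h(0) = 0 = 9·(0), so 9 | h(0).
Inductive step: suppose the statement holds for some k ≥ 0, i.e. 9 | h(k). Then
h(k+1) = 3·4^(k+1) - 3 = 4·(3·4^k - 3) + 9 = 4·h(k) + 9. The first term is divisible by 9 by the inductive hypothesis, and 9 is divisible by 9. Hence 9 | h(k+1).
This completes the induction.
Therefore the largest such d is 9.

d = 9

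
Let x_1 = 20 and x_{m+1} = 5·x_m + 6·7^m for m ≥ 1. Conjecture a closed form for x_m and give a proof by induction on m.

x_m = -5^(m - 1) + 3·7^m

Computing the first terms: x_1 = 20, x_2 = 142, x_3 = 1004. This suggests x_m = -5^(m - 1) + 3·7^m.
Base step (m = 1): the formula gives 20 = 20 = x_1.
Suppose the result is true for m = p, so x_p = -5^(p - 1) + 3·7^p.
Then x_{p+1} = 5·x_p + 6·7^p = 5·(-5^(p - 1) + 3·7^p) + 6·7^p = -5^p + 3·7^(p + 1) = -5^((p+1) - 1) + 3·7^(p+1),
which is the claimed formula at m = p+1.
By the principle of mathematical induction, the result holds for all m ≥ 1.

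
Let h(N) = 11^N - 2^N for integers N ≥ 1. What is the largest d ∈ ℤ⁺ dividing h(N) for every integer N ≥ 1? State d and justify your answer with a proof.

d = 9

Computing the first values: h(1) = 9 and h(2) = 117; gcd(9, 117) = 9, so d ≤ 9.
We prove 9 | 11^N - 2^N for all N ≥ 1 by induction on N.
For the base case N = 1: h(1) = 9 = 9·(1), so 9 | h(1).
Suppose the result is true for N = j, i.e. 9 | h(j). Then
11^{j+1} − 2^{j+1} = 11·11^j − 2·2^j = 11·(11^j − 2^j) + (9)·2^j. The first term is divisible by 9 by the inductive hypothesis, and the second term (9)·2^j is divisible by 9 since 9 | 9. Hence 9 | h(j+1).
This completes the induction.
Therefore the largest such d is 9.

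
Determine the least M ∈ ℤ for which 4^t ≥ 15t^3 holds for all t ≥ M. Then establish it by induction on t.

At t = 5: 1024 < 1875, so the inequality fails and M ≥ 6. We prove 4^t ≥ 15t^3 for all t ≥ 6.
Base step (t = 6): 4^t = 4096 and 15t^3 = 3240, so 4096 ≥ 3240.
Inductive step: assume the claim holds for t = j, so 4^j ≥ 15j^3.
Then 4^(j + 1) = 4·(4^j) ≥ 4·(15j^3).
Also, for j ≥ 6 we have 4·(15j^3) ≥ 15(j+1)^3, since 4 ≥ (1 + 1/j)^3 for all j ≥ 6.
Combining, 4^(j + 1) ≥ 15(j+1)^3.
By induction, the statement is established for all t ≥ 6.
Hence the smallest such M is 6.

M = 6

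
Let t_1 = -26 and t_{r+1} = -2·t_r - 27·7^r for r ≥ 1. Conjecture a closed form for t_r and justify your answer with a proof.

Computing the first terms: t_1 = -26, t_2 = -137, t_3 = -1049. This suggests t_r = -5(-2)^(r - 1) - 3·7^r.
For the base case r = 1: the formula gives -26 = -26 = t_1.
For the inductive step, assume it holds for an arbitrary p ≥ 1, so t_p = -5(-2)^(p - 1) - 3·7^p.
Then t_{p+1} = -2·t_p - 27·7^p = -2·(-5(-2)^(p - 1) - 3·7^p) - 27·7^p = -5(-2)^p - 3·7^(p + 1) = -5(-2)^((p+1) - 1) - 3·7^(p+1),
which is the claimed formula at r = p+1.
By induction, the statement is established for all r ≥ 1.

t_r = -5(-2)^(r - 1) - 3·7^r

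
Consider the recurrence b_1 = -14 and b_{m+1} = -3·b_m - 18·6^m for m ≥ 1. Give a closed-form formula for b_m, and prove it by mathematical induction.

Computing the first terms: b_1 = -14, b_2 = -66, b_3 = -450. This suggests b_m = -2(-3)^(m - 1) - 2·6^m.
Base step (m = 1): the formula gives -14 = -14 = b_1.
Inductive step: suppose the statement holds for some i ≥ 1, so b_i = -2(-3)^(i - 1) - 2·6^i.
Then b_{i+1} = -3·b_i - 18·6^i = -3·(-2(-3)^(i - 1) - 2·6^i) - 18·6^i = -2(-3)^i - 2·6^(i + 1) = -2(-3)^((i+1) - 1) - 2·6^(i+1),
which is the claimed formula at m = i+1.
By the principle of mathematical induction, the result holds for all m ≥ 1.

b_m = -2(-3)^(m - 1) - 2·6^m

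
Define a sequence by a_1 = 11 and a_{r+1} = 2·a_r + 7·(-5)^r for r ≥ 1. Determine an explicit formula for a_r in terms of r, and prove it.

a_r = -(-5)^r + 3·2^r

Computing the first terms: a_1 = 11, a_2 = -13, a_3 = 149. This suggests a_r = -(-5)^r + 3·2^r.
When r = 1: the formula gives 11 = 11 = a_1.
Suppose the result is true for r = k, so a_k = -(-5)^k + 3·2^k.
Then a_{k+1} = 2·a_k + 7·(-5)^k = 2·(-(-5)^k + 3·2^k) + 7·(-5)^k = -(-5)^(k + 1) + 3·2^(k + 1),
which is the claimed formula at r = k+1.
This completes the induction.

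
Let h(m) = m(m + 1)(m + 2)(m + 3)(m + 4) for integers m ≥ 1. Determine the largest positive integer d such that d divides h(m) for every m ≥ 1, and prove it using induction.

Computing the first values: h(1) = 120 and h(2) = 720; gcd(120, 720) = 120, so d ≤ 120.
We prove 120 | m(m + 1)(m + 2)(m + 3)(m + 4) for all m ≥ 1 by induction on m.
Base case (m = 1): h(1) = 120 = 120·(1), so 120 | h(1).
Suppose the result is true for m = k, i.e. 120 | h(k). Then
h(k+1) − h(k) = (k+1)·(k+2)·(k+3)·(k+4)·(k+5) − k·(k+1)·(k+2)·(k+3)·(k+4) = (k+1)·(k+2)·(k+3)·(k+4)·[(k+5) − k] = 5·(k+1)·(k+2)·(k+3)·(k+4). The product of 4 consecutive integers is divisible by (4)! = 24, so h(k+1) − h(k) is divisible by 5·24 = 120. By the inductive hypothesis 120 | h(k), hence 120 | h(k+1).
By induction, the statement is established for all m ≥ 1.
Therefore the largest such d is 120.

d = 120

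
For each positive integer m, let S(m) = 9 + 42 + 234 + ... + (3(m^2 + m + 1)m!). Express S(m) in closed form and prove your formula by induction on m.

We claim S(m) = (3m + 3)(m + 1)! - 3 for all m ≥ 1.
Base case (m = 1): S(1) = 9, and the closed form gives 9. They agree.
Suppose the result is true for m = r, so S(r) = (3r + 3)(r + 1)! - 3.
Then S(r+1) = S(r) + (3(r^2 + 3r + 3)(r + 1)!) = ((3r + 3)(r + 1)! - 3) + (3(r^2 + 3r + 3)(r + 1)!).
Simplifying, S(r+1) = (3(r+1) + 3)((r+1) + 1)! - 3,
which is the closed form with m = r+1.
By the principle of mathematical induction, the result holds for all m ≥ 1.

S(m) = (3m + 3)(m + 1)! - 3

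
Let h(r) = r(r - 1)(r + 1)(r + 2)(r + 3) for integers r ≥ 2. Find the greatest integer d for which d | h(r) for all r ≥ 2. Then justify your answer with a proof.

d = 120

Computing the first values: h(2) = 120 and h(3) = 720; gcd(120, 720) = 120, so d ≤ 120.
We prove 120 | r(r - 1)(r + 1)(r + 2)(r + 3) for all r ≥ 2 by induction on r.
Base step (r = 2): h(2) = 120 = 120·(1), so 120 | h(2).
Inductive step: assume the claim holds for r = j, i.e. 120 | h(j). Then
h(j+1) − h(j) = j·(j+1)·(j+2)·(j+3)·(j+4) − (j-1)·j·(j+1)·(j+2)·(j+3) = j·(j+1)·(j+2)·(j+3)·[(j+4) − (j-1)] = 5·j·(j+1)·(j+2)·(j+3). The product of 4 consecutive integers is divisible by (4)! = 24, so h(j+1) − h(j) is divisible by 5·24 = 120. By the inductive hypothesis 120 | h(j), hence 120 | h(j+1).
This completes the induction.
Therefore the largest such d is 120.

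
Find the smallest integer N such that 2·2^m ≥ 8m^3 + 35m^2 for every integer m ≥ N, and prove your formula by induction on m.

N = 14

At m = 13: 16384 < 23491, so the inequality fails and N ≥ 14. We prove 2·2^m ≥ 8m^3 + 35m^2 for all m ≥ 14.
Base step (m = 14): 2·2^m = 32768 and 8m^3 + 35m^2 = 28812, so 32768 ≥ 28812.
Inductive step: assume the claim holds for m = p, so 2·2^p ≥ 8p^3 + 35p^2.
Then 2·2^(p + 1) = 2·(2·2^p) ≥ 2·(8p^3 + 35p^2).
Also, for p ≥ 14 we have 2·(8p^3 + 35p^2) ≥ 8(p+1)^3 + 35(p+1)^2, since 2·(8p^3 + 35p^2) − (8(p+1)^3 + 35(p+1)^2) = 8p^3 + 11p^2 - 94p - 43, which is nonnegative for all p ≥ 14.
Combining, 2·2^(p + 1) ≥ 8(p+1)^3 + 35(p+1)^2.
Hence, by induction on m, the claim holds for every m ≥ 14.
Hence the smallest such N is 14.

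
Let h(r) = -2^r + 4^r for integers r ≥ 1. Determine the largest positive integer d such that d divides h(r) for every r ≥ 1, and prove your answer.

Computing the first values: h(1) = 2 and h(2) = 12; gcd(2, 12) = 2, so d ≤ 2.
We prove 2 | -2^r + 4^r for all r ≥ 1 by induction on r.
When r = 1: h(1) = 2 = 2·(1), so 2 | h(1).
For the inductive step, assume it holds for an arbitrary i ≥ 1, i.e. 2 | h(i). Then
4^{i+1} − 2^{i+1} = 4·4^i − 2·2^i = 4·(4^i − 2^i) + (2)·2^i. The first term is divisible by 2 by the inductive hypothesis, and the second term (2)·2^i is divisible by 2 since 2 | 2. Hence 2 | h(i+1).
This completes the induction.
Therefore the largest such d is 2.

d = 2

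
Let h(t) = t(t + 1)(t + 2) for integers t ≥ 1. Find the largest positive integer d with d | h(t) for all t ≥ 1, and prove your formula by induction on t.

Computing the first values: h(1) = 6 and h(2) = 24; gcd(6, 24) = 6, so d ≤ 6.
We prove 6 | t(t + 1)(t + 2) for all t ≥ 1 by induction on t.
When t = 1: h(1) = 6 = 6·(1), so 6 | h(1).
For the inductive step, assume it holds for an arbitrary k ≥ 1, i.e. 6 | h(k). Then
h(k+1) − h(k) = (k+1)·(k+2)·(k+3) − k·(k+1)·(k+2) = (k+1)·(k+2)·[(k+3) − k] = 3·(k+1)·(k+2). The product of 2 consecutive integers is divisible by (2)! = 2, so h(k+1) − h(k) is divisible by 3·2 = 6. By the inductive hypothesis 6 | h(k), hence 6 | h(k+1).
Hence, by induction on t, the claim holds for every t ≥ 1.
Therefore the largest such d is 6.

d = 6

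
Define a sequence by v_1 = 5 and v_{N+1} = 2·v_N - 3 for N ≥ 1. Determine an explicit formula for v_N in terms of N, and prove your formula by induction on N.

Computing the first terms: v_1 = 5, v_2 = 7, v_3 = 11. This suggests v_N = 2^N + 3.
When N = 1: the formula gives 5 = 5 = v_1.
Inductive step: assume the claim holds for N = p, so v_p = 2^p + 3.
Then v_{p+1} = 2·v_p - 3 = 2·(2^p + 3) - 3 = 2^(p + 1) + 3,
which is the claimed formula at N = p+1.
By induction, the statement is established for all N ≥ 1.

v_N = 2^N + 3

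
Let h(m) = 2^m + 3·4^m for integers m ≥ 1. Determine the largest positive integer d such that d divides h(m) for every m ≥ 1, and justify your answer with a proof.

d = 2

Computing the first values: h(1) = 14 and h(2) = 52; gcd(14, 52) = 2, so d ≤ 2.
We prove 2 | 2^m + 3·4^m for all m ≥ 1 by induction on m.
Base case (m = 1): h(1) = 14 = 2·(7), so 2 | h(1).
Inductive step: assume the claim holds for m = p, i.e. 2 | h(p). Then
h(p+1) − 4·h(p) = (2^(p+1) + 3·4^(p+1)) − 4·(2^p + 3·4^p) = (1)·2^p·(2 − 4) = (-2)·2^p. Since 2 | h(p) by the inductive hypothesis, 2 | 4·h(p); and 2 | -2 since -2 = 2·-1. Therefore 2 | h(p+1).
By the principle of mathematical induction, the result holds for all m ≥ 1.
Therefore the largest such d is 2.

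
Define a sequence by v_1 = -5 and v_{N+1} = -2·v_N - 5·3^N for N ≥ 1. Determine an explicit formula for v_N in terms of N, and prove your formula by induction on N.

Computing the first terms: v_1 = -5, v_2 = -5, v_3 = -35. This suggests v_N = (-2)^N - 3^N.
Base case (N = 1): the formula gives -5 = -5 = v_1.
Inductive step: assume the claim holds for N = m, so v_m = (-2)^m - 3^m.
Then v_{m+1} = -2·v_m - 5·3^m = -2·((-2)^m - 3^m) - 5·3^m = (-2)^(m + 1) - 3^(m + 1),
which is the claimed formula at N = m+1.
By induction, the statement is established for all N ≥ 1.

v_N = (-2)^N - 3^N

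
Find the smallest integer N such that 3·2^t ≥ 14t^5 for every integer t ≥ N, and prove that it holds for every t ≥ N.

At t = 25: 100663296 < 136718750, so the inequality fails and N ≥ 26. We prove 3·2^t ≥ 14t^5 for all t ≥ 26.
For the base case t = 26: 3·2^t = 201326592 and 14t^5 = 166339264, so 201326592 ≥ 166339264.
Inductive step: assume the claim holds for t = p, so 3·2^p ≥ 14p^5.
Then 3·2^(p + 1) = 2·(3·2^p) ≥ 2·(14p^5).
Also, for p ≥ 26 we have 2·(14p^5) ≥ 14(p+1)^5, since 2 ≥ (1 + 1/p)^5 for all p ≥ 26.
Combining, 3·2^(p + 1) ≥ 14(p+1)^5.
This completes the induction.
Hence the smallest such N is 26.

N = 26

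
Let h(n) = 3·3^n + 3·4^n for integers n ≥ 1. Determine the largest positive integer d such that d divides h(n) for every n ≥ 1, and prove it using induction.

Computing the first values: h(1) = 21 and h(2) = 75; gcd(21, 75) = 3, so d ≤ 3.
We prove 3 | 3·3^n + 3·4^n for all n ≥ 1 by induction on n.
Base step (n = 1): h(1) = 21 = 3·(7), so 3 | h(1).
Inductive step: suppose the statement holds for some k ≥ 1, i.e. 3 | h(k). Then
h(k+1) − 4·h(k) = (3·3^(k+1) + 3·4^(k+1)) − 4·(3·3^k + 3·4^k) = (3)·3^k·(3 − 4) = (-3)·3^k. Since 3 | h(k) by the inductive hypothesis, 3 | 4·h(k); and 3 | -3 since -3 = 3·-1. Therefore 3 | h(k+1).
By the principle of mathematical induction, the result holds for all n ≥ 1.
Therefore the largest such d is 3.

d = 3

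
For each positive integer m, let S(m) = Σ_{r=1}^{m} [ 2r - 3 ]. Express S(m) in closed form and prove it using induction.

S(m) = m(m - 2)

We claim S(m) = m(m - 2) for all m ≥ 1.
Base step (m = 1): S(1) = -1, and the closed form gives -1. They agree.
Inductive step: suppose the statement holds for some r ≥ 1, so S(r) = r(r - 2).
Then S(r+1) = S(r) + (2r - 1) = (r(r - 2)) + (2r - 1).
Simplifying, S(r+1) = (r - 1)(r + 1) = (r+1)((r+1) - 2),
which is the closed form with m = r+1.
This completes the induction.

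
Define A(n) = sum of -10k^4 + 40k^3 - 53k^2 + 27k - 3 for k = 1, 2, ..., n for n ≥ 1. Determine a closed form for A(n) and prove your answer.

We claim A(n) = -n(n - 2)(2n^3 - n^2 - n + 1) for all n ≥ 1.
Base step (n = 1): A(1) = 1, and the closed form gives 1. They agree.
Suppose the result is true for n = k, so A(k) = k(-2k^4 + 5k^3 - k^2 - 3k + 2).
Then A(k+1) = A(k) + (-10k^4 + 7k^2 + k + 1) = (k(-2k^4 + 5k^3 - k^2 - 3k + 2)) + (-10k^4 + 7k^2 + k + 1).
Simplifying, A(k+1) = -(k - 1)(k + 1)(2k^3 + 5k^2 + 3k + 1) = -(k+1)((k+1) - 2)(2(k+1)^3 - (k+1)^2 - (k+1) + 1),
which is the closed form with n = k+1.
Hence, by induction on n, the claim holds for every n ≥ 1.

A(n) = -n(n - 2)(2n^3 - n^2 - n + 1)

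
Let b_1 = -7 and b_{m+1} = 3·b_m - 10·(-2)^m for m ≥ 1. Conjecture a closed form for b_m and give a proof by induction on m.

Computing the first terms: b_1 = -7, b_2 = -1, b_3 = -43. This suggests b_m = -(-2)^(m + 1) - 3^m.
Base step (m = 1): the formula gives -7 = -7 = b_1.
Inductive step: assume the claim holds for m = p, so b_p = -(-2)^(p + 1) - 3^p.
Then b_{p+1} = 3·b_p - 10·(-2)^p = 3·(-(-2)^(p + 1) - 3^p) - 10·(-2)^p = -(-2)^(p + 2) - 3^(p + 1) = -(-2)^((p+1) + 1) - 3^(p+1),
which is the claimed formula at m = p+1.
Hence, by induction on m, the claim holds for every m ≥ 1.

b_m = -(-2)^(m + 1) - 3^m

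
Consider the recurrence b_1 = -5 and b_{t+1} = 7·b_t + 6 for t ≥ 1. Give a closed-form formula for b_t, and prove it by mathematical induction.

b_t = -4·7^(t - 1) - 1

Computing the first terms: b_1 = -5, b_2 = -29, b_3 = -197. This suggests b_t = -4·7^(t - 1) - 1.
Base case (t = 1): the formula gives -5 = -5 = b_1.
Inductive step: suppose the statement holds for some p ≥ 1, so b_p = -4·7^(p - 1) - 1.
Then b_{p+1} = 7·b_p + 6 = 7·(-4·7^(p - 1) - 1) + 6 = -4·7^p - 1 = -4·7^((p+1) - 1) - 1,
which is the claimed formula at t = p+1.
Hence, by induction on t, the claim holds for every t ≥ 1.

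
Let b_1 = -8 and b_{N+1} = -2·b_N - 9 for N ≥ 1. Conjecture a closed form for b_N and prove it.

b_N = -5(-2)^(N - 1) - 3

Computing the first terms: b_1 = -8, b_2 = 7, b_3 = -23. This suggests b_N = -5(-2)^(N - 1) - 3.
Base case (N = 1): the formula gives -8 = -8 = b_1.
For the inductive step, assume it holds for an arbitrary j ≥ 1, so b_j = -5(-2)^(j - 1) - 3.
Then b_{j+1} = -2·b_j - 9 = -2·(-5(-2)^(j - 1) - 3) - 9 = -5(-2)^j - 3 = -5(-2)^((j+1) - 1) - 3,
which is the claimed formula at N = j+1.
Hence, by induction on N, the claim holds for every N ≥ 1.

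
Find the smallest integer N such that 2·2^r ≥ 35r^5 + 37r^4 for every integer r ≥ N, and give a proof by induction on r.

N = 29

At r = 28: 536870912 < 625105152, so the inequality fails and N ≥ 29. We prove 2·2^r ≥ 35r^5 + 37r^4 for all r ≥ 29.
Base step (r = 29): 2·2^r = 1073741824 and 35r^5 + 37r^4 = 744059612, so 1073741824 ≥ 744059612.
For the inductive step, assume it holds for an arbitrary k ≥ 29, so 2·2^k ≥ 35k^5 + 37k^4.
Then 2·2^(k + 1) = 2·(2·2^k) ≥ 2·(35k^5 + 37k^4).
Also, for k ≥ 29 we have 2·(35k^5 + 37k^4) ≥ 35(k+1)^5 + 37(k+1)^4, since 2·(35k^5 + 37k^4) − (35(k+1)^5 + 37(k+1)^4) = 35k^5 - 138k^4 - 498k^3 - 572k^2 - 323k - 72, which is nonnegative for all k ≥ 29.
Combining, 2·2^(k + 1) ≥ 35(k+1)^5 + 37(k+1)^4.
This completes the induction.
Hence the smallest such N is 29.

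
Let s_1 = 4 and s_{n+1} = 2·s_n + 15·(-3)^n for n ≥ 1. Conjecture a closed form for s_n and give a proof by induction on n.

s_n = (-3)^(n + 1) - 5·2^(n - 1)

Computing the first terms: s_1 = 4, s_2 = -37, s_3 = 61. This suggests s_n = (-3)^(n + 1) - 5·2^(n - 1).
Base case (n = 1): the formula gives 4 = 4 = s_1.
Inductive step: suppose the statement holds for some m ≥ 1, so s_m = (-3)^(m + 1) - 5·2^(m - 1).
Then s_{m+1} = 2·s_m + 15·(-3)^m = 2·((-3)^(m + 1) - 5·2^(m - 1)) + 15·(-3)^m = (-3)^(m + 2) - 5·2^m = (-3)^((m+1) + 1) - 5·2^((m+1) - 1),
which is the claimed formula at n = m+1.
This completes the induction.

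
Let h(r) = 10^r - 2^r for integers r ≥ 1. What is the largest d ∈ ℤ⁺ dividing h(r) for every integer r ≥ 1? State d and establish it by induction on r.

Computing the first values: h(1) = 8 and h(2) = 96; gcd(8, 96) = 8, so d ≤ 8.
We prove 8 | 10^r - 2^r for all r ≥ 1 by induction on r.
For the base case r = 1: h(1) = 8 = 8·(1), so 8 | h(1).
Inductive step: suppose the statement holds for some m ≥ 1, i.e. 8 | h(m). Then
10^{m+1} − 2^{m+1} = 10·10^m − 2·2^m = 10·(10^m − 2^m) + (8)·2^m. The first term is divisible by 8 by the inductive hypothesis, and the second term (8)·2^m is divisible by 8 since 8 | 8. Hence 8 | h(m+1).
This completes the induction.
Therefore the largest such d is 8.

d = 8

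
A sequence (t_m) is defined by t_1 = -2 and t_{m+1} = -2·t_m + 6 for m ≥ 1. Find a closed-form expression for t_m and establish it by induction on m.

t_m = -(-2)^(m + 1) + 2

Computing the first terms: t_1 = -2, t_2 = 10, t_3 = -14. This suggests t_m = -(-2)^(m + 1) + 2.
When m = 1: the formula gives -2 = -2 = t_1.
Inductive step: assume the claim holds for m = k, so t_k = -(-2)^(k + 1) + 2.
Then t_{k+1} = -2·t_k + 6 = -2·(-(-2)^(k + 1) + 2) + 6 = -(-2)^(k + 2) + 2 = -(-2)^((k+1) + 1) + 2,
which is the claimed formula at m = k+1.
This completes the induction.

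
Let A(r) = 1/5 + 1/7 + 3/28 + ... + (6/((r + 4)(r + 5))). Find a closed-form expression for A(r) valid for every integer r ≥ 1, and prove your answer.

We claim A(r) = 6r/(5(r + 5)) for all r ≥ 1.
When r = 1: A(1) = 1/5, and the closed form gives 1/5. They agree.
Suppose the result is true for r = j, so A(j) = 6j/(5(j + 5)).
Then A(j+1) = A(j) + (6/((j + 5)(j + 6))) = (6j/(5(j + 5))) + (6/((j + 5)(j + 6))).
Simplifying, A(j+1) = 6(j + 1)/(5(j + 6)) = 6(j+1)/(5((j+1) + 5)),
which is the closed form with r = j+1.
This completes the induction.

A(r) = 6r/(5(r + 5))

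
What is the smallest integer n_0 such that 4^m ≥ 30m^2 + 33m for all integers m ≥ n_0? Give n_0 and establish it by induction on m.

n_0 = 5

At m = 4: 256 < 612, so the inequality fails and n_0 ≥ 5. We prove 4^m ≥ 30m^2 + 33m for all m ≥ 5.
When m = 5: 4^m = 1024 and 30m^2 + 33m = 915, so 1024 ≥ 915.
Inductive step: suppose the statement holds for some p ≥ 5, so 4^p ≥ 30p^2 + 33p.
Then 4^(p + 1) = 4·(4^p) ≥ 4·(30p^2 + 33p).
Also, for p ≥ 5 we have 4·(30p^2 + 33p) ≥ 30(p+1)^2 + 33(p+1), since 4·(30p^2 + 33p) − (30(p+1)^2 + 33(p+1)) = 90p^2 + 39p - 63, which is nonnegative for all p ≥ 5.
Combining, 4^(p + 1) ≥ 30(p+1)^2 + 33(p+1).
By the principle of mathematical induction, the result holds for all m ≥ 5.
Hence the smallest such n_0 is 5.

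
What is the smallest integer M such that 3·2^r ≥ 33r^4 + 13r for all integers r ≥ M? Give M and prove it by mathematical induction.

M = 22

At r = 21: 6291456 < 6418146, so the inequality fails and M ≥ 22. We prove 3·2^r ≥ 33r^4 + 13r for all r ≥ 22.
Base step (r = 22): 3·2^r = 12582912 and 33r^4 + 13r = 7730734, so 12582912 ≥ 7730734.
For the inductive step, assume it holds for an arbitrary i ≥ 22, so 3·2^i ≥ 33i^4 + 13i.
Then 3·2^(i + 1) = 2·(3·2^i) ≥ 2·(33i^4 + 13i).
Also, for i ≥ 22 we have 2·(33i^4 + 13i) ≥ 33(i+1)^4 + 13(i+1), since 2·(33i^4 + 13i) − (33(i+1)^4 + 13(i+1)) = 33i^4 - 132i^3 - 198i^2 - 119i - 46, which is nonnegative for all i ≥ 22.
Combining, 3·2^(i + 1) ≥ 33(i+1)^4 + 13(i+1).
This completes the induction.
Hence the smallest such M is 22.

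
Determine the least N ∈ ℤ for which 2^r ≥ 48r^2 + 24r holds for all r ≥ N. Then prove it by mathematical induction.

At r = 13: 8192 < 8424, so the inequality fails and N ≥ 14. We prove 2^r ≥ 48r^2 + 24r for all r ≥ 14.
For the base case r = 14: 2^r = 16384 and 48r^2 + 24r = 9744, so 16384 ≥ 9744.
Inductive step: suppose the statement holds for some i ≥ 14, so 2^i ≥ 48i^2 + 24i.
Then 2^(i + 1) = 2·(2^i) ≥ 2·(48i^2 + 24i).
Also, for i ≥ 14 we have 2·(48i^2 + 24i) ≥ 48(i+1)^2 + 24(i+1), since 2·(48i^2 + 24i) − (48(i+1)^2 + 24(i+1)) = 48i^2 - 72i - 72, which is nonnegative for all i ≥ 14.
Combining, 2^(i + 1) ≥ 48(i+1)^2 + 24(i+1).
By the principle of mathematical induction, the result holds for all r ≥ 14.
Hence the smallest such N is 14.

N = 14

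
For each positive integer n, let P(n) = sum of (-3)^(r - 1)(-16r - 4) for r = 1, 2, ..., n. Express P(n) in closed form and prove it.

P(n) = 2(-3)^n(2n + 1) - 2

We claim P(n) = 2(-3)^n(2n + 1) - 2 for all n ≥ 1.
Base step (n = 1): P(1) = -20, and the closed form gives -20. They agree.
Inductive step: assume the claim holds for n = r, so P(r) = 2(-3)^r(2r + 1) - 2.
Then P(r+1) = P(r) + ((-3)^r(-16r - 20)) = (2(-3)^r(2r + 1) - 2) + ((-3)^r(-16r - 20)).
Simplifying, P(r+1) = -12(-3)^r·r - 18(-3)^r - 2 = 2(-3)^(r+1)(2(r+1) + 1) - 2,
which is the closed form with n = r+1.
By the principle of mathematical induction, the result holds for all n ≥ 1.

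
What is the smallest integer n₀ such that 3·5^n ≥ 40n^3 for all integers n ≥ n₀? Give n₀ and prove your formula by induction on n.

At n = 4: 1875 < 2560, so the inequality fails and n₀ ≥ 5. We prove 3·5^n ≥ 40n^3 for all n ≥ 5.
Base step (n = 5): 3·5^n = 9375 and 40n^3 = 5000, so 9375 ≥ 5000.
Suppose the result is true for n = p, so 3·5^p ≥ 40p^3.
Then 3·5^(p + 1) = 5·(3·5^p) ≥ 5·(40p^3).
Also, for p ≥ 5 we have 5·(40p^3) ≥ 40(p+1)^3, since 5 ≥ (1 + 1/p)^3 for all p ≥ 5.
Combining, 3·5^(p + 1) ≥ 40(p+1)^3.
This completes the induction.
Hence the smallest such n₀ is 5.

n₀ = 5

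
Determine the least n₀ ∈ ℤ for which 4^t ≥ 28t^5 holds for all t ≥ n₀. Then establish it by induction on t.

n₀ = 12

At t = 11: 4194304 < 4509428, so the inequality fails and n₀ ≥ 12. We prove 4^t ≥ 28t^5 for all t ≥ 12.
Base step (t = 12): 4^t = 16777216 and 28t^5 = 6967296, so 16777216 ≥ 6967296.
Suppose the result is true for t = i, so 4^i ≥ 28i^5.
Then 4^(i + 1) = 4·(4^i) ≥ 4·(28i^5).
Also, for i ≥ 12 we have 4·(28i^5) ≥ 28(i+1)^5, since 4 ≥ (1 + 1/i)^5 for all i ≥ 12.
Combining, 4^(i + 1) ≥ 28(i+1)^5.
Hence, by induction on t, the claim holds for every t ≥ 12.
Hence the smallest such n₀ is 12.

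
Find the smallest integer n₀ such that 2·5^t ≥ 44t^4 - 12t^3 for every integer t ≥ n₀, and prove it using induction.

n₀ = 7

At t = 6: 31250 < 54432, so the inequality fails and n₀ ≥ 7. We prove 2·5^t ≥ 44t^4 - 12t^3 for all t ≥ 7.
Base step (t = 7): 2·5^t = 156250 and 44t^4 - 12t^3 = 101528, so 156250 ≥ 101528.
Inductive step: suppose the statement holds for some p ≥ 7, so 2·5^p ≥ 44p^4 - 12p^3.
Then 2·5^(p + 1) = 5·(2·5^p) ≥ 5·(44p^4 - 12p^3).
Also, for p ≥ 7 we have 5·(44p^4 - 12p^3) ≥ 44(p+1)^4 - 12(p+1)^3, since 5·(44p^4 - 12p^3) − (44(p+1)^4 - 12(p+1)^3) = 176p^4 - 224p^3 - 228p^2 - 140p - 32, which is nonnegative for all p ≥ 7.
Combining, 2·5^(p + 1) ≥ 44(p+1)^4 - 12(p+1)^3.
By the principle of mathematical induction, the result holds for all t ≥ 7.
Hence the smallest such n₀ is 7.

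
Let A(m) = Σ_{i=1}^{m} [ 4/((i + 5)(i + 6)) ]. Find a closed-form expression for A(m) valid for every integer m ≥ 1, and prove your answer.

A(m) = 2m/(3(m + 6))

We claim A(m) = 2m/(3(m + 6)) for all m ≥ 1.
For the base case m = 1: A(1) = 2/21, and the closed form gives 2/21. They agree.
Inductive step: suppose the statement holds for some i ≥ 1, so A(i) = 2i/(3(i + 6)).
Then A(i+1) = A(i) + (4/((i + 6)(i + 7))) = (2i/(3(i + 6))) + (4/((i + 6)(i + 7))).
Simplifying, A(i+1) = 2(i + 1)/(3(i + 7)) = 2(i+1)/(3((i+1) + 6)),
which is the closed form with m = i+1.
By induction, the statement is established for all m ≥ 1.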